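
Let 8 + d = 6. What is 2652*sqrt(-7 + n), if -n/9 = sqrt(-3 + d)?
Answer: 2652*sqrt(-7 - 9*I*sqrt(5)) ≈ 7093.1 - 9977.2*I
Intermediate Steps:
d = -2 (d = -8 + 6 = -2)
n = -9*I*sqrt(5) (n = -9*sqrt(-3 - 2) = -9*I*sqrt(5) ≈ -20.125*I)
2652*sqrt(-7 + n) = 2652*sqrt(-7 - 9*I*sqrt(5))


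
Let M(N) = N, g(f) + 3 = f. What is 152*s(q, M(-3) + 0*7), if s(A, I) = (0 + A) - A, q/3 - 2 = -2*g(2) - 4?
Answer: 0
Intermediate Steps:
g(f) = -3 + f
q = 0 (q = 6 + 3*(-2*(-3 + 2) - 4) = 6 + 3*(-2*(-1) - 4) = 6 + 3*(2 - 4) = 6 + 3*(-2) = 6 - 6 = 0)
s(A, I) = 0 (s(A, I) = A - A = 0)
152*s(q, M(-3) + 0*7) = 152*0 = 0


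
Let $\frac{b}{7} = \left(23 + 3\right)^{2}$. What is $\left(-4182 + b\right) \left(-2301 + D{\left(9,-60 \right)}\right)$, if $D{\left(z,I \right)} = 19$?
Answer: $-1255100$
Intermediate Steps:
$b = 4732$ ($b = 7 \left(23 + 3\right)^{2} = 7 \cdot 26^{2} = 7 \cdot 676 = 4732$)
$\left(-4182 + b\right) \left(-2301 + D{\left(9,-60 \right)}\right) = \left(-4182 + 4732\right) \left(-2301 + 19\right) = 550 \left(-2282\right) = -1255100$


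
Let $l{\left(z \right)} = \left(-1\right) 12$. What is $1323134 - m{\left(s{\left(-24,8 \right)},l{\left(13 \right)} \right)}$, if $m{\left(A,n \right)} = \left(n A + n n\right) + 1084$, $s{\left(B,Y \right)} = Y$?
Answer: $1322002$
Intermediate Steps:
$l{\left(z \right)} = -12$
$m{\left(A,n \right)} = 1084 + n^{2} + A n$ ($m{\left(A,n \right)} = \left(A n + n^{2}\right) + 1084 = \left(n^{2} + A n\right) + 1084 = 1084 + n^{2} + A n$)
$1323134 - m{\left(s{\left(-24,8 \right)},l{\left(13 \right)} \right)} = 1323134 - \left(1084 + \left(-12\right)^{2} + 8 \left(-12\right)\right) = 1323134 - \left(1084 + 144 - 96\right) = 1323134 - 1132 = 1322002$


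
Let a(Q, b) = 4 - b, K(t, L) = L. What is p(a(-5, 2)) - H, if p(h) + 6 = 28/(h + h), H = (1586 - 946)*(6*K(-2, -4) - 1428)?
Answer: 929281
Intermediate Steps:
H = -929280 (H = (1586 - 946)*(6*(-4) - 1428) = 640*(-24 - 1428) = 640*(-1452) = -929280)
p(h) = -6 + 14/h (p(h) = -6 + 28/(h + h) = -6 + 28/((2*h)) = -6 + 28*(1/(2*h)) = -6 + 14/h)
p(a(-5, 2)) - H = (-6 + 14/(4 - 1*2)) - 1*(-929280) = (-6 + 14/(4 - 2)) + 929280 = (-6 + 14/2) + 929280 = (-6 + 14*(½)) + 929280 = (-6 + 7) + 929280 = 1 + 929280 = 929281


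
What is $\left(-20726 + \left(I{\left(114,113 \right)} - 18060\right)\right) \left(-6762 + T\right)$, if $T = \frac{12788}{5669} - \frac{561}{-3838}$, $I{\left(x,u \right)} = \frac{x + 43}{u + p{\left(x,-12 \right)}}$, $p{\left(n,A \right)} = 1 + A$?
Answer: $\frac{581822121046005665}{2219277444} \approx 2.6217 \cdot 10^{8}$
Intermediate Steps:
$I{\left(x,u \right)} = \frac{43 + x}{-11 + u}$ ($I{\left(x,u \right)} = \frac{x + 43}{u + \left(1 - 12\right)} = \frac{43 + x}{u - 11} = \frac{43 + x}{-11 + u}$)
$T = \frac{52260653}{21757622}$ ($T = 12788 \cdot \frac{1}{5669} - - \frac{561}{3838} = \frac{12788}{5669} + \frac{561}{3838} = \frac{52260653}{21757622} \approx 2.4019$)
$\left(-20726 + \left(I{\left(114,113 \right)} - 18060\right)\right) \left(-6762 + T\right) = \left(-20726 - \left(18060 - \frac{43 + 114}{-11 + 113}\right)\right) \left(-6762 + \frac{52260653}{21757622}\right) = \left(-20726 - \left(18060 - \frac{1}{102} \cdot 157\right)\right) \left(- \frac{147072779311}{21757622}\right) = \left(-20726 + \left(\frac{1}{102} \cdot 157 - 18060\right)\right) \left(- \frac{147072779311}{21757622}\right) = \left(-20726 + \left(\frac{157}{102} - 18060\right)\right) \left(- \frac{147072779311}{21757622}\right) = \left(-20726 - \frac{1841963}{102}\right) \left(- \frac{147072779311}{21757622}\right) = \left(- \frac{3956015}{102}\right) \left(- \frac{147072779311}{21757622}\right) = \frac{581822121046005665}{2219277444}$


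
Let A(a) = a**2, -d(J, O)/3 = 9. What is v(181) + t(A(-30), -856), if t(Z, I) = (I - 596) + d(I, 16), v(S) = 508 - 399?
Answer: -1370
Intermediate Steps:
d(J, O) = -27 (d(J, O) = -3*9 = -27)
v(S) = 109
t(Z, I) = -623 + I (t(Z, I) = (I - 596) - 27 = (-596 + I) - 27 = -623 + I)
v(181) + t(A(-30), -856) = 109 + (-623 - 856) = 109 - 1479 = -1370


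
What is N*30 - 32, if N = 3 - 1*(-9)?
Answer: 328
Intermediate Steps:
N = 12 (N = 3 + 9 = 12)
N*30 - 32 = 12*30 - 32 = 360 - 32 = 328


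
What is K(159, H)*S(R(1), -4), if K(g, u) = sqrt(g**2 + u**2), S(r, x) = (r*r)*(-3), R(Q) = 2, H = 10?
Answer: -12*sqrt(25381) ≈ -1911.8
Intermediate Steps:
S(r, x) = -3*r**2 (S(r, x) = r**2*(-3) = -3*r**2)
K(159, H)*S(R(1), -4) = sqrt(159**2 + 10**2)*(-3*2**2) = sqrt(25281 + 100)*(-3*4) = sqrt(25381)*(-12) = -12*sqrt(25381)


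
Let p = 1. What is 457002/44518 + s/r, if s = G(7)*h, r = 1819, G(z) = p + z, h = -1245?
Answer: 193943679/40489121 ≈ 4.7900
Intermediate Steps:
G(z) = 1 + z
s = -9960 (s = (1 + 7)*(-1245) = 8*(-1245) = -9960)
457002/44518 + s/r = 457002/44518 - 9960/1819 = 457002*(1/44518) - 9960*1/1819 = 228501/22259 - 9960/1819 = 193943679/40489121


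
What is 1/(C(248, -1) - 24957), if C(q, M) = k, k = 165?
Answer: -1/24792 ≈ -4.0336e-5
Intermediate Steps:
C(q, M) = 165
1/(C(248, -1) - 24957) = 1/(165 - 24957) = 1/(-24792) = -1/24792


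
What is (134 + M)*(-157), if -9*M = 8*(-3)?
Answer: -64370/3 ≈ -21457.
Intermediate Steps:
M = 8/3 (M = -8*(-3)/9 = -1/9*(-24) = 8/3 ≈ 2.6667)
(134 + M)*(-157) = (134 + 8/3)*(-157) = (410/3)*(-157) = -64370/3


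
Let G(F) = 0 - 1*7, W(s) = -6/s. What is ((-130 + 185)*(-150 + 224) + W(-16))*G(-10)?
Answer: -227941/8 ≈ -28493.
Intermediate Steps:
G(F) = -7 (G(F) = 0 - 7 = -7)
((-130 + 185)*(-150 + 224) + W(-16))*G(-10) = ((-130 + 185)*(-150 + 224) - 6/(-16))*(-7) = (55*74 - 6*(-1/16))*(-7) = (4070 + 3/8)*(-7) = (32563/8)*(-7) = -227941/8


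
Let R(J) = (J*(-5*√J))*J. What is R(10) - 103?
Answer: -103 - 500*√10 ≈ -1684.1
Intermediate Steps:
R(J) = -5*J^(5/2) (R(J) = (-5*J^(3/2))*J = -5*J^(5/2))
R(10) - 103 = -500*√10 - 103 = -103 - 500*√10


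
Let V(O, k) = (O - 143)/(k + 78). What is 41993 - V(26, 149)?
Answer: 9532528/227 ≈ 41994.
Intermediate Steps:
V(O, k) = (-143 + O)/(78 + k)
41993 - V(26, 149) = 41993 - (-143 + 26)/(78 + 149) = 41993 - (-117)/227 = 41993 - 1*(-117/227) = 41993 + 117/227 = 9532528/227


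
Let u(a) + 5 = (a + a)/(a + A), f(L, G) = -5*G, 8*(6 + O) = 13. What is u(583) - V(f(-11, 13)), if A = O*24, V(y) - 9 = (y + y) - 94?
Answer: 50773/239 ≈ 212.44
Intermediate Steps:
O = -35/8 (O = -6 + (⅛)*13 = -6 + 13/8 = -35/8 ≈ -4.3750)
V(y) = -85 + 2*y (V(y) = 9 + ((y + y) - 94) = 9 + (2*y - 94) = 9 + (-94 + 2*y) = -85 + 2*y)
A = -105 (A = -35/8*24 = -105)
u(a) = -5 + 2*a/(-105 + a) (u(a) = -5 + (a + a)/(a - 105) = -5 + (2*a)/(-105 + a) = -5 + 2*a/(-105 + a))
u(583) - V(f(-11, 13)) = 3*(175 - 1*583)/(-105 + 583) - (-85 + 2*(-5*13)) = 3*(175 - 583)/478 - (-85 + 2*(-65)) = 3*(1/478)*(-408) - (-85 - 130) = -612/239 - 1*(-215) = -612/239 + 215 = 50773/239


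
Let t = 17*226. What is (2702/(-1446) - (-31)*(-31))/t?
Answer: -348077/1388883 ≈ -0.25062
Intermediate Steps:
t = 3842
(2702/(-1446) - (-31)*(-31))/t = (2702/(-1446) - (-31)*(-31))/3842 = (2702*(-1/1446) - 1*961)*(1/3842) = (-1351/723 - 961)*(1/3842) = -696154/723*1/3842 = -348077/1388883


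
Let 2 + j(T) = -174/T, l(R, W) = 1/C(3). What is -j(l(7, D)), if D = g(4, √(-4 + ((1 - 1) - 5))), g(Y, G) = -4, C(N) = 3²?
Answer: 1568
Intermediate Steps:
C(N) = 9
D = -4
l(R, W) = ⅑ (l(R, W) = 1/9 = ⅑)
j(T) = -2 - 174/T
-j(l(7, D)) = -(-2 - 174/⅑) = -(-2 - 174*9) = -(-2 - 1566) = -1*(-1568) = 1568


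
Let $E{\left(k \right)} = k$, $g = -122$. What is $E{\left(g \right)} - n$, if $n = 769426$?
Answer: $-769548$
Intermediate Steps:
$E{\left(g \right)} - n = -122 - 769426 = -769548$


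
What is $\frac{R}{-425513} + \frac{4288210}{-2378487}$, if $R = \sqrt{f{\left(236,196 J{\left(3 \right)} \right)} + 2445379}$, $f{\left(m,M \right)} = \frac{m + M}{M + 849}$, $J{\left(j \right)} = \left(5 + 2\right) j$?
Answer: $- \frac{4288210}{2378487} - \frac{\sqrt{60281609546955}}{2112672045} \approx -1.8066$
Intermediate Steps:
$J{\left(j \right)} = 7 j$
$f{\left(m,M \right)} = \frac{M + m}{849 + M}$
$R = \frac{\sqrt{60281609546955}}{4965}$ ($R = \sqrt{\frac{196 \cdot 7 \cdot 3 + 236}{849 + 196 \cdot 7 \cdot 3} + 2445379} = \sqrt{\frac{196 \cdot 21 + 236}{849 + 196 \cdot 21} + 2445379} = \sqrt{\frac{4116 + 236}{849 + 4116} + 2445379} = \sqrt{\frac{1}{4965} \cdot 4352 + 2445379} = \sqrt{\frac{4352}{4965} + 2445379} = \sqrt{\frac{12141311087}{4965}} = \frac{\sqrt{60281609546955}}{4965} \approx 1563.8$)
$\frac{R}{-425513} + \frac{4288210}{-2378487} = \frac{\frac{1}{4965} \sqrt{60281609546955}}{-425513} + \frac{4288210}{-2378487} = \frac{\sqrt{60281609546955}}{4965} \left(- \frac{1}{425513}\right) + 4288210 \left(- \frac{1}{2378487}\right) = - \frac{\sqrt{60281609546955}}{2112672045} - \frac{4288210}{2378487} = - \frac{4288210}{2378487} - \frac{\sqrt{60281609546955}}{2112672045}$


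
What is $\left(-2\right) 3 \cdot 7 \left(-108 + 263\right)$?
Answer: $-6510$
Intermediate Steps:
$\left(-2\right) 3 \cdot 7 \left(-108 + 263\right) = \left(-6\right) 7 \cdot 155 = \left(-42\right) 155 = -6510$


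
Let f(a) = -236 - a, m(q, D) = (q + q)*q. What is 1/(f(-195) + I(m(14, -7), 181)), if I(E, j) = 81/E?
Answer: -392/15991 ≈ -0.024514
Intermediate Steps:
m(q, D) = 2*q² (m(q, D) = (2*q)*q = 2*q²)
1/(f(-195) + I(m(14, -7), 181)) = 1/((-236 - 1*(-195)) + 81/((2*14²))) = 1/((-236 + 195) + 81/((2*196))) = 1/(-41 + 81/392) = 1/(-15991/392) = -392/15991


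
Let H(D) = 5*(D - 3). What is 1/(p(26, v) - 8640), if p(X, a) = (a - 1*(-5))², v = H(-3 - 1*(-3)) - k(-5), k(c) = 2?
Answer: -1/8496 ≈ -0.00011770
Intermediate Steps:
H(D) = -15 + 5*D (H(D) = 5*(-3 + D) = -15 + 5*D)
v = -17 (v = (-15 + 5*(-3 - 1*(-3))) - 1*2 = (-15 + 5*(-3 + 3)) - 2 = (-15 + 5*0) - 2 = (-15 + 0) - 2 = -15 - 2 = -17)
p(X, a) = (5 + a)² (p(X, a) = (a + 5)² = (5 + a)²)
1/(p(26, v) - 8640) = 1/((5 - 17)² - 8640) = 1/((-12)² - 8640) = 1/(144 - 8640) = 1/(-8496) = -1/8496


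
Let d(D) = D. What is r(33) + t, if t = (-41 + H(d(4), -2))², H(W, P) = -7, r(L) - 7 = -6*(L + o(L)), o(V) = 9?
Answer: 2059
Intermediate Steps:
r(L) = -47 - 6*L (r(L) = 7 - 6*(L + 9) = 7 - 6*(9 + L) = 7 + (-54 - 6*L) = -47 - 6*L)
t = 2304 (t = (-41 - 7)² = (-48)² = 2304)
r(33) + t = (-47 - 6*33) + 2304 = (-47 - 198) + 2304 = -245 + 2304 = 2059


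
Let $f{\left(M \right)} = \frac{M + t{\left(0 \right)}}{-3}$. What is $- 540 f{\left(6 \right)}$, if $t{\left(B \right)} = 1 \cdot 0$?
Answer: $1080$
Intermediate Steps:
$t{\left(B \right)} = 0$
$f{\left(M \right)} = - \frac{M}{3}$ ($f{\left(M \right)} = \frac{M + 0}{-3} = M \left(- \frac{1}{3}\right) = - \frac{M}{3}$)
$- 540 f{\left(6 \right)} = - 540 \left(\left(- \frac{1}{3}\right) 6\right) = \left(-540\right) \left(-2\right) = 1080$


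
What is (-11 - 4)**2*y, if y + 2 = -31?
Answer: -7425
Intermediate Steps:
y = -33 (y = -2 - 31 = -33)
(-11 - 4)**2*y = (-11 - 4)**2*(-33) = (-15)**2*(-33) = 225*(-33) = -7425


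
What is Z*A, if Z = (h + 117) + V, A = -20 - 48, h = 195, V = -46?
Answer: -18088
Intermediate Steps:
A = -68
Z = 266 (Z = (195 + 117) - 46 = 312 - 46 = 266)
Z*A = 266*(-68) = -18088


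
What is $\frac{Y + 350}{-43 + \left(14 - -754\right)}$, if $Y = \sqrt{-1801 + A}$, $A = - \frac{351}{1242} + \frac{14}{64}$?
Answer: $\frac{14}{29} + \frac{3 i \sqrt{6775202}}{133400} \approx 0.48276 + 0.058536 i$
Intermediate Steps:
$A = - \frac{47}{736}$ ($A = \left(-351\right) \frac{1}{1242} + 14 \cdot \frac{1}{64} = - \frac{13}{46} + \frac{7}{32} = - \frac{47}{736} \approx -0.063859$)
$Y = \frac{3 i \sqrt{6775202}}{184}$ ($Y = \sqrt{-1801 - \frac{47}{736}} = \sqrt{- \frac{1325583}{736}} = \frac{3 i \sqrt{6775202}}{184} \approx 42.439 i$)
$\frac{Y + 350}{-43 + \left(14 - -754\right)} = \frac{\frac{3 i \sqrt{6775202}}{184} + 350}{-43 + \left(14 - -754\right)} = \frac{350 + \frac{3 i \sqrt{6775202}}{184}}{-43 + \left(14 + 754\right)} = \frac{350 + \frac{3 i \sqrt{6775202}}{184}}{-43 + 768} = \frac{350 + \frac{3 i \sqrt{6775202}}{184}}{725} = \left(350 + \frac{3 i \sqrt{6775202}}{184}\right) \frac{1}{725} = \frac{14}{29} + \frac{3 i \sqrt{6775202}}{133400}$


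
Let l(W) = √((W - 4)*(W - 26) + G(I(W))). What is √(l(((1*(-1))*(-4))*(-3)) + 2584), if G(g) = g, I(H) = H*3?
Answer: √(2584 + 2*√143) ≈ 51.068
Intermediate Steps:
I(H) = 3*H
l(W) = √(3*W + (-26 + W)*(-4 + W)) (l(W) = √((W - 4)*(W - 26) + 3*W) = √((-4 + W)*(-26 + W) + 3*W) = √((-26 + W)*(-4 + W) + 3*W) = √(3*W + (-26 + W)*(-4 + W)))
√(l(((1*(-1))*(-4))*(-3)) + 2584) = √(√(104 + (((1*(-1))*(-4))*(-3))² - 27*(1*(-1))*(-4)*(-3)) + 2584) = √(√(104 + (-1*(-4)*(-3))² - 27*(-1*(-4))*(-3)) + 2584) = √(√(104 + (4*(-3))² - 108*(-3)) + 2584) = √(√(104 + (-12)² - 27*(-12)) + 2584) = √(√(104 + 144 + 324) + 2584) = √(√572 + 2584) = √(2*√143 + 2584) = √(2584 + 2*√143)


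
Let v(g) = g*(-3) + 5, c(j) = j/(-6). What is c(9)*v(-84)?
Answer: -771/2 ≈ -385.50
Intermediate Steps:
c(j) = -j/6 (c(j) = j*(-⅙) = -j/6)
v(g) = 5 - 3*g (v(g) = -3*g + 5 = 5 - 3*g)
c(9)*v(-84) = (-⅙*9)*(5 - 3*(-84)) = -3*(5 + 252)/2 = -3/2*257 = -771/2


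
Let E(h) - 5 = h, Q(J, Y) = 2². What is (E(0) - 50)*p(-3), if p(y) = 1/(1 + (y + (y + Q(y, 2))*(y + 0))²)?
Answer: -45/37 ≈ -1.2162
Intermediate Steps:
Q(J, Y) = 4
E(h) = 5 + h
p(y) = 1/(1 + (y + y*(4 + y))²) (p(y) = 1/(1 + (y + (y + 4)*(y + 0))²) = 1/(1 + (y + (4 + y)*y)²) = 1/(1 + (y + y*(4 + y))²))
(E(0) - 50)*p(-3) = ((5 + 0) - 50)/(1 + (-3)²*(5 - 3)²) = (5 - 50)/(1 + 9*2²) = -45/(1 + 9*4) = -45/(1 + 36) = -45/37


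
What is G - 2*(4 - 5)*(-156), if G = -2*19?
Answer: -350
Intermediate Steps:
G = -38
G - 2*(4 - 5)*(-156) = -38 - 2*(4 - 5)*(-156) = -38 - 2*(-1)*(-156) = -38 + 2*(-156) = -38 - 312 = -350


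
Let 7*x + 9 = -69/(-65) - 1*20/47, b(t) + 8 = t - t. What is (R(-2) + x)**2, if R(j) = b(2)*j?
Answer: 100240625664/457318225 ≈ 219.19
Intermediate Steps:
b(t) = -8 (b(t) = -8 + (t - t) = -8 + 0 = -8)
R(j) = -8*j
x = -25552/21385 (x = -9/7 + (-69/(-65) - 1*20/47)/7 = -9/7 + (-69*(-1/65) - 20*1/47)/7 = -9/7 + (69/65 - 20/47)/7 = -9/7 + (1/7)*(1943/3055) = -9/7 + 1943/21385 = -25552/21385 ≈ -1.1949)
(R(-2) + x)**2 = (-8*(-2) - 25552/21385)**2 = (16 - 25552/21385)**2 = (316608/21385)**2 = 100240625664/457318225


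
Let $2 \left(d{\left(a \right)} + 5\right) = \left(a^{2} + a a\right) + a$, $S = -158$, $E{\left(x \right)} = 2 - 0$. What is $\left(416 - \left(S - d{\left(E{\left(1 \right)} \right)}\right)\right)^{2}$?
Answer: $329476$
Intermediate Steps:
$E{\left(x \right)} = 2$ ($E{\left(x \right)} = 2 + 0 = 2$)
$d{\left(a \right)} = -5 + a^{2} + \frac{a}{2}$ ($d{\left(a \right)} = -5 + \frac{\left(a^{2} + a a\right) + a}{2} = -5 + \frac{\left(a^{2} + a^{2}\right) + a}{2} = -5 + \frac{2 a^{2} + a}{2} = -5 + \frac{a + 2 a^{2}}{2} = -5 + \left(a^{2} + \frac{a}{2}\right) = -5 + a^{2} + \frac{a}{2}$)
$\left(416 - \left(S - d{\left(E{\left(1 \right)} \right)}\right)\right)^{2} = \left(416 + \left(\left(-5 + 2^{2} + \frac{1}{2} \cdot 2\right) - -158\right)\right)^{2} = \left(416 + \left(\left(-5 + 4 + 1\right) + 158\right)\right)^{2} = \left(416 + \left(0 + 158\right)\right)^{2} = \left(416 + 158\right)^{2} = 574^{2} = 329476$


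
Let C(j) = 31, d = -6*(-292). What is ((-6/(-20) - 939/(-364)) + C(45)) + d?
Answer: 3250301/1820 ≈ 1785.9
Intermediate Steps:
d = 1752
((-6/(-20) - 939/(-364)) + C(45)) + d = ((-6/(-20) - 939/(-364)) + 31) + 1752 = ((-6*(-1/20) - 939*(-1/364)) + 31) + 1752 = ((3/10 + 939/364) + 31) + 1752 = (5241/1820 + 31) + 1752 = 61661/1820 + 1752 = 3250301/1820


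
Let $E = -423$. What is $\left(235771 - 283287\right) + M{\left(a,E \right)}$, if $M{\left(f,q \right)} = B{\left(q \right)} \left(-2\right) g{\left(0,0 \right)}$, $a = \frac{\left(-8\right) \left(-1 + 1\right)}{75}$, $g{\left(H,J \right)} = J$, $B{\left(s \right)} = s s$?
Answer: $-47516$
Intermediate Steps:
$B{\left(s \right)} = s^{2}$
$a = 0$ ($a = \left(-8\right) 0 \cdot \frac{1}{75} = 0 \cdot \frac{1}{75} = 0$)
$M{\left(f,q \right)} = 0$ ($M{\left(f,q \right)} = q^{2} \left(-2\right) 0 = - 2 q^{2} \cdot 0 = 0$)
$\left(235771 - 283287\right) + M{\left(a,E \right)} = \left(235771 - 283287\right) + 0 = -47516 + 0 = -47516$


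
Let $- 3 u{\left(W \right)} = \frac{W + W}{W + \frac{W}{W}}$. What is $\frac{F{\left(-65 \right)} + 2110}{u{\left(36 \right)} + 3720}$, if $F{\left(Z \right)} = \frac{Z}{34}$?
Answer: $\frac{925}{1632} \approx 0.56679$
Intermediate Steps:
$F{\left(Z \right)} = \frac{Z}{34}$ ($F{\left(Z \right)} = Z \frac{1}{34} = \frac{Z}{34}$)
$u{\left(W \right)} = - \frac{2 W}{3 \left(1 + W\right)}$ ($u{\left(W \right)} = - \frac{\left(W + W\right) \frac{1}{W + \frac{W}{W}}}{3} = - \frac{2 W \frac{1}{W + 1}}{3} = - \frac{2 W \frac{1}{1 + W}}{3} = - \frac{2 W}{3 \left(1 + W\right)}$)
$\frac{F{\left(-65 \right)} + 2110}{u{\left(36 \right)} + 3720} = \frac{\frac{1}{34} \left(-65\right) + 2110}{\left(-2\right) 36 \frac{1}{3 + 3 \cdot 36} + 3720} = \frac{- \frac{65}{34} + 2110}{\left(-2\right) 36 \frac{1}{3 + 108} + 3720} = \frac{71675}{34 \left(\left(-2\right) 36 \cdot \frac{1}{111} + 3720\right)} = \frac{71675}{34 \left(- \frac{24}{37} + 3720\right)} = \frac{71675}{34 \cdot \frac{137616}{37}} = \frac{71675}{34} \cdot \frac{37}{137616} = \frac{925}{1632}$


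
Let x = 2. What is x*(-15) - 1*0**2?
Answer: -30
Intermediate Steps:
x*(-15) - 1*0**2 = 2*(-15) - 1*0**2 = -30 - 1*0 = -30 + 0 = -30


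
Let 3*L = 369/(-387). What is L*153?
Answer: -2091/43 ≈ -48.628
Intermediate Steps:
L = -41/129 (L = (369/(-387))/3 = (369*(-1/387))/3 = (⅓)*(-41/43) = -41/129 ≈ -0.31783)
L*153 = -41/129*153 = -2091/43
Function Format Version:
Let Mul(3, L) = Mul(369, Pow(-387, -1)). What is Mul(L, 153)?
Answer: Rational(-2091, 43) ≈ -48.628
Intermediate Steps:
L = Rational(-41, 129) (L = Mul(Rational(1, 3), Mul(369, Pow(-387, -1))) = Mul(Rational(1, 3), Mul(369, Rational(-1, 387))) = Mul(Rational(1, 3), Rational(-41, 43)) = Rational(-41, 129) ≈ -0.31783)
Mul(L, 153) = Mul(Rational(-41, 129), 153) = Rational(-2091, 43)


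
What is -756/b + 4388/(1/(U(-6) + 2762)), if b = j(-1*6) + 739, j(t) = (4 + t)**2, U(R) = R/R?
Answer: 9008163936/743 ≈ 1.2124e+7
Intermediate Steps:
U(R) = 1
b = 743 (b = (4 - 1*6)**2 + 739 = (4 - 6)**2 + 739 = (-2)**2 + 739 = 4 + 739 = 743)
-756/b + 4388/(1/(U(-6) + 2762)) = -756/743 + 4388/(1/(1 + 2762)) = -756*1/743 + 4388/(1/2763) = -756/743 + 4388/(1/2763) = -756/743 + 4388*2763 = -756/743 + 12124044 = 9008163936/743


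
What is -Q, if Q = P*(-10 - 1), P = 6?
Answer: 66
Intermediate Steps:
Q = -66 (Q = 6*(-10 - 1) = 6*(-11) = -66)
-Q = -1*(-66) = 66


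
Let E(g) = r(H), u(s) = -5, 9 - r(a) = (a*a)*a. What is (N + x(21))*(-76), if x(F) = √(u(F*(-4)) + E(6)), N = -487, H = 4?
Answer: 37012 - 152*I*√15 ≈ 37012.0 - 588.69*I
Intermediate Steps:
r(a) = 9 - a³ (r(a) = 9 - a*a*a = 9 - a²*a = 9 - a³)
E(g) = -55 (E(g) = 9 - 1*4³ = 9 - 1*64 = 9 - 64 = -55)
x(F) = 2*I*√15 (x(F) = √(-5 - 55) = √(-60) = 2*I*√15)
(N + x(21))*(-76) = (-487 + 2*I*√15)*(-76) = 37012 - 152*I*√15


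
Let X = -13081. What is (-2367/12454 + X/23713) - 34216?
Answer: -10104946395077/295321702 ≈ -34217.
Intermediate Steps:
(-2367/12454 + X/23713) - 34216 = (-2367/12454 - 13081/23713) - 34216 = -219039445/295321702 - 34216 = -10104946395077/295321702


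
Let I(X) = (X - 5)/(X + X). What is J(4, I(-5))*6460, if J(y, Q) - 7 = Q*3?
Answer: 64600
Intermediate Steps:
I(X) = (-5 + X)/(2*X) (I(X) = (-5 + X)/((2*X)) = (-5 + X)*(1/(2*X)) = (-5 + X)/(2*X))
J(y, Q) = 7 + 3*Q (J(y, Q) = 7 + Q*3 = 7 + 3*Q)
J(4, I(-5))*6460 = (7 + 3*((½)*(-5 - 5)/(-5)))*6460 = (7 + 3*((½)*(-⅕)*(-10)))*6460 = (7 + 3*1)*6460 = (7 + 3)*6460 = 10*6460 = 64600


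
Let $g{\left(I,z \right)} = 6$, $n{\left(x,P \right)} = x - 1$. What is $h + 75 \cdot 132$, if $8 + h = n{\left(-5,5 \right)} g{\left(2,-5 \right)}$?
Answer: $9856$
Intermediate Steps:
$n{\left(x,P \right)} = -1 + x$ ($n{\left(x,P \right)} = x - 1 = -1 + x$)
$h = -44$ ($h = -8 + \left(-1 - 5\right) 6 = -8 - 36 = -44$)
$h + 75 \cdot 132 = -44 + 75 \cdot 132 = -44 + 9900 = 9856$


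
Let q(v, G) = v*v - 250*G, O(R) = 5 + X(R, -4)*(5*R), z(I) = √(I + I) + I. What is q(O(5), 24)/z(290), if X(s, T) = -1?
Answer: -175/9 + 35*√145/261 ≈ -17.830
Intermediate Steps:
z(I) = I + √2*√I (z(I) = √(2*I) + I = √2*√I + I = I + √2*√I)
O(R) = 5 - 5*R
q(v, G) = v² - 250*G
q(O(5), 24)/z(290) = ((5 - 5*5)² - 250*24)/(290 + √2*√290) = ((5 - 25)² - 6000)/(290 + 2*√145) = ((-20)² - 6000)/(290 + 2*√145) = (400 - 6000)/(290 + 2*√145) = -5600/(290 + 2*√145)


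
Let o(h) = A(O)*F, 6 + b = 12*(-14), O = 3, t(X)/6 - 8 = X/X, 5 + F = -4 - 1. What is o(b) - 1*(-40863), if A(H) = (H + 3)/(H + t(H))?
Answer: 776377/19 ≈ 40862.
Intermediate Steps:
F = -10 (F = -5 + (-4 - 1) = -5 - 5 = -10)
t(X) = 54 (t(X) = 48 + 6*(X/X) = 48 + 6*1 = 48 + 6 = 54)
A(H) = (3 + H)/(54 + H) (A(H) = (H + 3)/(H + 54) = (3 + H)/(54 + H))
b = -174 (b = -6 + 12*(-14) = -6 - 168 = -174)
o(h) = -20/19 (o(h) = ((3 + 3)/(54 + 3))*(-10) = (6/57)*(-10) = ((1/57)*6)*(-10) = (2/19)*(-10) = -20/19)
o(b) - 1*(-40863) = -20/19 - 1*(-40863) = -20/19 + 40863 = 776377/19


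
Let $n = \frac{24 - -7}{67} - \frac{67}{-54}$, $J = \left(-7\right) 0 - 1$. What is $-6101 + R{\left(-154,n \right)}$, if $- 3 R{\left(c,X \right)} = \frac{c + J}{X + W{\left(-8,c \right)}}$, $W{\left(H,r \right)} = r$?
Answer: $- \frac{3361892839}{551009} \approx -6101.3$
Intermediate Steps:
$J = -1$ ($J = 0 - 1 = -1$)
$n = \frac{6163}{3618}$ ($n = \left(24 + 7\right) \frac{1}{67} - - \frac{67}{54} = 31 \cdot \frac{1}{67} + \frac{67}{54} = \frac{31}{67} + \frac{67}{54} = \frac{6163}{3618} \approx 1.7034$)
$R{\left(c,X \right)} = - \frac{-1 + c}{3 \left(X + c\right)}$ ($R{\left(c,X \right)} = - \frac{\left(c - 1\right) \frac{1}{X + c}}{3} = - \frac{\left(-1 + c\right) \frac{1}{X + c}}{3} = - \frac{\frac{1}{X + c} \left(-1 + c\right)}{3} = - \frac{-1 + c}{3 \left(X + c\right)}$)
$-6101 + R{\left(-154,n \right)} = -6101 + \frac{1 - -154}{3 \left(\frac{6163}{3618} - 154\right)} = -6101 + \frac{1 + 154}{3 \left(- \frac{551009}{3618}\right)} = -6101 + \frac{1}{3} \left(- \frac{3618}{551009}\right) 155 = -6101 - \frac{186930}{551009} = - \frac{3361892839}{551009}$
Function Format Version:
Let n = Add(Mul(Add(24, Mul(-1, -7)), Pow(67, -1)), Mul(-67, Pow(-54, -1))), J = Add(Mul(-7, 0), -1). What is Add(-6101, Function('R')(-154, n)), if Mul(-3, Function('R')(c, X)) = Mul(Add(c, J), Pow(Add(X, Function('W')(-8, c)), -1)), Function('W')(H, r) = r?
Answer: Rational(-3361892839, 551009) ≈ -6101.3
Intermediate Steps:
J = -1 (J = Add(0, -1) = -1)
n = Rational(6163, 3618) (n = Add(Mul(Add(24, 7), Rational(1, 67)), Mul(-67, Rational(-1, 54))) = Add(Mul(31, Rational(1, 67)), Rational(67, 54)) = Add(Rational(31, 67), Rational(67, 54)) = Rational(6163, 3618) ≈ 1.7034)
Function('R')(c, X) = Mul(Rational(-1, 3), Pow(Add(X, c), -1), Add(-1, c)) (Function('R')(c, X) = Mul(Rational(-1, 3), Mul(Add(c, -1), Pow(Add(X, c), -1))) = Mul(Rational(-1, 3), Mul(Add(-1, c), Pow(Add(X, c), -1))) = Mul(Rational(-1, 3), Mul(Pow(Add(X, c), -1), Add(-1, c))) = Mul(Rational(-1, 3), Pow(Add(X, c), -1), Add(-1, c)))
Add(-6101, Function('R')(-154, n)) = Add(-6101, Mul(Rational(1, 3), Pow(Add(Rational(6163, 3618), -154), -1), Add(1, Mul(-1, -154)))) = Add(-6101, Mul(Rational(1, 3), Pow(Rational(-551009, 3618), -1), Add(1, 154))) = Add(-6101, Mul(Rational(1, 3), Rational(-3618, 551009), 155)) = Add(-6101, Rational(-186930, 551009)) = Rational(-3361892839, 551009)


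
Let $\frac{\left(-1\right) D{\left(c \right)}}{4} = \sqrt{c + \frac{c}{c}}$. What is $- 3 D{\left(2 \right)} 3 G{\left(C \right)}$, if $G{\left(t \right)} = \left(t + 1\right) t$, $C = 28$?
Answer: $29232 \sqrt{3} \approx 50631.0$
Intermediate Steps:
$D{\left(c \right)} = - 4 \sqrt{1 + c}$ ($D{\left(c \right)} = - 4 \sqrt{c + \frac{c}{c}} = - 4 \sqrt{c + 1} = - 4 \sqrt{1 + c}$)
$G{\left(t \right)} = t \left(1 + t\right)$ ($G{\left(t \right)} = \left(1 + t\right) t = t \left(1 + t\right)$)
$- 3 D{\left(2 \right)} 3 G{\left(C \right)} = - 3 \left(- 4 \sqrt{1 + 2}\right) 3 \cdot 28 \left(1 + 28\right) = - 3 \left(- 4 \sqrt{3}\right) 3 \cdot 28 \cdot 29 = 12 \sqrt{3} \cdot 3 \cdot 812 = 36 \sqrt{3} \cdot 812 = 29232 \sqrt{3}$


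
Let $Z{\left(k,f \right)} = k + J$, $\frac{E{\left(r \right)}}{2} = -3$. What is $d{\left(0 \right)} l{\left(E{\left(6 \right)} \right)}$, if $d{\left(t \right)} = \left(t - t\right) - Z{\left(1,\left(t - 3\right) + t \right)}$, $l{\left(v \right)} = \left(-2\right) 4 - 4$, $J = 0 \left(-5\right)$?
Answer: $12$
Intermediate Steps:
$J = 0$
$E{\left(r \right)} = -6$ ($E{\left(r \right)} = 2 \left(-3\right) = -6$)
$Z{\left(k,f \right)} = k$ ($Z{\left(k,f \right)} = k + 0 = k$)
$l{\left(v \right)} = -12$ ($l{\left(v \right)} = -8 - 4 = -12$)
$d{\left(t \right)} = -1$ ($d{\left(t \right)} = \left(t - t\right) - 1 = 0 - 1 = -1$)
$d{\left(0 \right)} l{\left(E{\left(6 \right)} \right)} = \left(-1\right) \left(-12\right) = 12$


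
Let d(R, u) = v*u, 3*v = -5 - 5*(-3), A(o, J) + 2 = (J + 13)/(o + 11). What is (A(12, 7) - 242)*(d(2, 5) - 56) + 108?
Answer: 222436/23 ≈ 9671.1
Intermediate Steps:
A(o, J) = -2 + (13 + J)/(11 + o) (A(o, J) = -2 + (J + 13)/(o + 11) = -2 + (13 + J)/(11 + o))
v = 10/3 (v = (-5 - 5*(-3))/3 = (-5 + 15)/3 = (⅓)*10 = 10/3 ≈ 3.3333)
d(R, u) = 10*u/3
(A(12, 7) - 242)*(d(2, 5) - 56) + 108 = ((-9 + 7 - 2*12)/(11 + 12) - 242)*((10/3)*5 - 56) + 108 = ((-9 + 7 - 24)/23 - 242)*(50/3 - 56) + 108 = ((1/23)*(-26) - 242)*(-118/3) + 108 = (-26/23 - 242)*(-118/3) + 108 = -5592/23*(-118/3) + 108 = 219952/23 + 108 = 222436/23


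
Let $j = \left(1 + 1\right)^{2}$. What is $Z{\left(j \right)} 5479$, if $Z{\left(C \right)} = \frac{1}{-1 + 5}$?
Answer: $\frac{5479}{4} \approx 1369.8$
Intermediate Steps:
$j = 4$ ($j = 2^{2} = 4$)
$Z{\left(C \right)} = \frac{1}{4}$
$Z{\left(j \right)} 5479 = \frac{1}{4} \cdot 5479 = \frac{5479}{4}$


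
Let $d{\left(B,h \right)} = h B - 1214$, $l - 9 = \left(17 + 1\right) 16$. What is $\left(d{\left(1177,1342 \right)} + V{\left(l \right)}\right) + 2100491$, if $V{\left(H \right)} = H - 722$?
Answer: $3678386$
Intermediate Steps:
$l = 297$ ($l = 9 + \left(17 + 1\right) 16 = 9 + 18 \cdot 16 = 9 + 288 = 297$)
$V{\left(H \right)} = -722 + H$
$d{\left(B,h \right)} = -1214 + B h$ ($d{\left(B,h \right)} = B h - 1214 = -1214 + B h$)
$\left(d{\left(1177,1342 \right)} + V{\left(l \right)}\right) + 2100491 = \left(\left(-1214 + 1177 \cdot 1342\right) + \left(-722 + 297\right)\right) + 2100491 = \left(\left(-1214 + 1579534\right) - 425\right) + 2100491 = \left(1578320 - 425\right) + 2100491 = 1577895 + 2100491 = 3678386$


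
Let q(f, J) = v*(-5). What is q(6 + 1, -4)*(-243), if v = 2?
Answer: 2430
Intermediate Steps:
q(f, J) = -10 (q(f, J) = 2*(-5) = -10)
q(6 + 1, -4)*(-243) = -10*(-243) = 2430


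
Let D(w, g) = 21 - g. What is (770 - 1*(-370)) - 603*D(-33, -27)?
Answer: -27804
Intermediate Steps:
(770 - 1*(-370)) - 603*D(-33, -27) = (770 - 1*(-370)) - 603*(21 - 1*(-27)) = (770 + 370) - 603*(21 + 27) = 1140 - 603*48 = 1140 - 28944 = -27804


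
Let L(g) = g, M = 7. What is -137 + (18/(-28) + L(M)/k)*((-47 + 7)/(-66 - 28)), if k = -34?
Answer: -768261/5593 ≈ -137.36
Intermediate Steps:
-137 + (18/(-28) + L(M)/k)*((-47 + 7)/(-66 - 28)) = -137 + (18/(-28) + 7/(-34))*((-47 + 7)/(-66 - 28)) = -137 + (18*(-1/28) + 7*(-1/34))*(-40/(-94)) = -137 + (-9/14 - 7/34)*(-40*(-1/94)) = -137 - 101/119*20/47 = -137 - 2020/5593 = -768261/5593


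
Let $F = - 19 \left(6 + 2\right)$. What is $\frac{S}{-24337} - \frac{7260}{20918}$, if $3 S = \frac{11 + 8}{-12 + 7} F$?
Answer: $- \frac{1355355242}{3818110245} \approx -0.35498$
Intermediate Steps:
$F = -152$ ($F = \left(-19\right) 8 = -152$)
$S = \frac{2888}{15}$ ($S = \frac{\frac{11 + 8}{-12 + 7} \left(-152\right)}{3} = \frac{\frac{19}{-5} \left(-152\right)}{3} = \frac{19 \left(- \frac{1}{5}\right) \left(-152\right)}{3} = \frac{\left(- \frac{19}{5}\right) \left(-152\right)}{3} = \frac{1}{3} \cdot \frac{2888}{5} = \frac{2888}{15} \approx 192.53$)
$\frac{S}{-24337} - \frac{7260}{20918} = \frac{2888}{15 \left(-24337\right)} - \frac{7260}{20918} = \frac{2888}{15} \left(- \frac{1}{24337}\right) - \frac{3630}{10459} = - \frac{2888}{365055} - \frac{3630}{10459} = - \frac{1355355242}{3818110245}$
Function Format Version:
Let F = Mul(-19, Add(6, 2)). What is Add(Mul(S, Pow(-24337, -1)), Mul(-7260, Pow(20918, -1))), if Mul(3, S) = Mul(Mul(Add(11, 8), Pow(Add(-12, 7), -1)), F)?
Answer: Rational(-1355355242, 3818110245) ≈ -0.35498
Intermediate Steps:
F = -152 (F = Mul(-19, 8) = -152)
S = Rational(2888, 15) (S = Mul(Rational(1, 3), Mul(Mul(Add(11, 8), Pow(Add(-12, 7), -1)), -152)) = Mul(Rational(1, 3), Mul(Mul(19, Pow(-5, -1)), -152)) = Mul(Rational(1, 3), Mul(Mul(19, Rational(-1, 5)), -152)) = Mul(Rational(1, 3), Mul(Rational(-19, 5), -152)) = Mul(Rational(1, 3), Rational(2888, 5)) = Rational(2888, 15) ≈ 192.53)
Add(Mul(S, Pow(-24337, -1)), Mul(-7260, Pow(20918, -1))) = Add(Mul(Rational(2888, 15), Pow(-24337, -1)), Mul(-7260, Pow(20918, -1))) = Add(Mul(Rational(2888, 15), Rational(-1, 24337)), Mul(-7260, Rational(1, 20918))) = Add(Rational(-2888, 365055), Rational(-3630, 10459)) = Rational(-1355355242, 3818110245)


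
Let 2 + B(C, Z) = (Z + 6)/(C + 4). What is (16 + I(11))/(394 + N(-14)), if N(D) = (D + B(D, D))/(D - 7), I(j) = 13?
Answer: 3045/41446 ≈ 0.073469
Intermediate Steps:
B(C, Z) = -2 + (6 + Z)/(4 + C) (B(C, Z) = -2 + (Z + 6)/(C + 4) = -2 + (6 + Z)/(4 + C))
N(D) = (D + (-2 - D)/(4 + D))/(-7 + D) (N(D) = (D + (-2 + D - 2*D)/(4 + D))/(D - 7) = (D + (-2 - D)/(4 + D))/(-7 + D))
(16 + I(11))/(394 + N(-14)) = (16 + 13)/(394 + (-2 - 1*(-14) - 14*(4 - 14))/((-7 - 14)*(4 - 14))) = 29/(394 + (-2 + 14 - 14*(-10))/(-21*(-10))) = 29/(394 - 1/21*(-⅒)*(-2 + 14 + 140)) = 29/(394 - 1/21*(-⅒)*152) = 29/(394 + 76/105) = 29/(41446/105) = 29*(105/41446) = 3045/41446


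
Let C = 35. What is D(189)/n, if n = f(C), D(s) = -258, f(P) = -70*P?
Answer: 129/1225 ≈ 0.10531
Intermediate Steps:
n = -2450 (n = -70*35 = -2450)
D(189)/n = -258/(-2450) = -258*(-1/2450) = 129/1225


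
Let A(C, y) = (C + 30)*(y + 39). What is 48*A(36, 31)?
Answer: 221760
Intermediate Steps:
A(C, y) = (30 + C)*(39 + y)
48*A(36, 31) = 48*(1170 + 30*31 + 39*36 + 36*31) = 48*(1170 + 930 + 1404 + 1116) = 48*4620 = 221760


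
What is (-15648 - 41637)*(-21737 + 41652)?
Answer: -1140830775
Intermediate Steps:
(-15648 - 41637)*(-21737 + 41652) = -57285*19915 = -1140830775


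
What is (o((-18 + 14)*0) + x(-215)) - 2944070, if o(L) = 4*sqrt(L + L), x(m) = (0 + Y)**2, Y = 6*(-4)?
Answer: -2943494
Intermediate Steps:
Y = -24
x(m) = 576 (x(m) = (0 - 24)**2 = (-24)**2 = 576)
o(L) = 4*sqrt(2)*sqrt(L) (o(L) = 4*sqrt(2*L) = 4*(sqrt(2)*sqrt(L)) = 4*sqrt(2)*sqrt(L))
(o((-18 + 14)*0) + x(-215)) - 2944070 = (4*sqrt(2)*sqrt((-18 + 14)*0) + 576) - 2944070 = (4*sqrt(2)*sqrt(-4*0) + 576) - 2944070 = (4*sqrt(2)*sqrt(0) + 576) - 2944070 = (4*sqrt(2)*0 + 576) - 2944070 = (0 + 576) - 2944070 = 576 - 2944070 = -2943494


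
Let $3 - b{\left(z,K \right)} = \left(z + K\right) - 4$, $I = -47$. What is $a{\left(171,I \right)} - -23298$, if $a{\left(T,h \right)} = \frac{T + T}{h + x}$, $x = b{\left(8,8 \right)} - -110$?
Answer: $\frac{69913}{3} \approx 23304.0$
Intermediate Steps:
$b{\left(z,K \right)} = 7 - K - z$ ($b{\left(z,K \right)} = 3 - \left(\left(z + K\right) - 4\right) = 3 - \left(\left(K + z\right) - 4\right) = 3 - \left(-4 + K + z\right) = 7 - K - z$)
$x = 101$ ($x = \left(7 - 8 - 8\right) - -110 = \left(7 - 8 - 8\right) + 110 = -9 + 110 = 101$)
$a{\left(T,h \right)} = \frac{2 T}{101 + h}$ ($a{\left(T,h \right)} = \frac{T + T}{h + 101} = \frac{2 T}{101 + h}$)
$a{\left(171,I \right)} - -23298 = 2 \cdot 171 \frac{1}{101 - 47} - -23298 = 2 \cdot 171 \cdot \frac{1}{54} + 23298 = \frac{19}{3} + 23298 = \frac{69913}{3}$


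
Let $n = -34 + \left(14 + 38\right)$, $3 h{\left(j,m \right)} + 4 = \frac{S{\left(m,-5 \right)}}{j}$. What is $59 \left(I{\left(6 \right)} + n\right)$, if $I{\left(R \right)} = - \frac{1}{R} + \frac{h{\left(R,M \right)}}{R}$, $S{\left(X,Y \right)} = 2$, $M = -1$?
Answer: $\frac{28084}{27} \approx 1040.1$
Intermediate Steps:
$h{\left(j,m \right)} = - \frac{4}{3} + \frac{2}{3 j}$ ($h{\left(j,m \right)} = - \frac{4}{3} + \frac{2 \frac{1}{j}}{3} = - \frac{4}{3} + \frac{2}{3 j}$)
$n = 18$ ($n = -34 + 52 = 18$)
$I{\left(R \right)} = - \frac{1}{R} + \frac{2 \left(1 - 2 R\right)}{3 R^{2}}$ ($I{\left(R \right)} = - \frac{1}{R} + \frac{\frac{2}{3} \frac{1}{R} \left(1 - 2 R\right)}{R} = - \frac{1}{R} + \frac{2 \left(1 - 2 R\right)}{3 R^{2}}$)
$59 \left(I{\left(6 \right)} + n\right) = 59 \left(\frac{2 - 42}{3 \cdot 36} + 18\right) = 59 \left(\frac{1}{3} \cdot \frac{1}{36} \left(2 - 42\right) + 18\right) = 59 \left(\frac{1}{3} \cdot \frac{1}{36} \left(-40\right) + 18\right) = 59 \left(- \frac{10}{27} + 18\right) = 59 \cdot \frac{476}{27} = \frac{28084}{27}$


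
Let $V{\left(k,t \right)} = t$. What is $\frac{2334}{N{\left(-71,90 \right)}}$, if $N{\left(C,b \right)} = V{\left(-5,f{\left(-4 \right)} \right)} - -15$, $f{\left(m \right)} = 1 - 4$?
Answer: $\frac{389}{2} \approx 194.5$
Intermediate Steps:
$f{\left(m \right)} = -3$ ($f{\left(m \right)} = 1 - 4 = -3$)
$N{\left(C,b \right)} = 12$ ($N{\left(C,b \right)} = -3 - -15 = -3 + 15 = 12$)
$\frac{2334}{N{\left(-71,90 \right)}} = \frac{2334}{12} = 2334 \cdot \frac{1}{12} = \frac{389}{2}$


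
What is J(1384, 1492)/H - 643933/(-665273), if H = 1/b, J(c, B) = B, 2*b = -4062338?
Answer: -2016112585408471/665273 ≈ -3.0305e+9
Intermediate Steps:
b = -2031169 (b = (½)*(-4062338) = -2031169)
H = -1/2031169 (H = 1/(-2031169) = -1/2031169 ≈ -4.9233e-7)
J(1384, 1492)/H - 643933/(-665273) = 1492/(-1/2031169) - 643933/(-665273) = 1492*(-2031169) - 643933*(-1/665273) = -3030504148 + 643933/665273 = -2016112585408471/665273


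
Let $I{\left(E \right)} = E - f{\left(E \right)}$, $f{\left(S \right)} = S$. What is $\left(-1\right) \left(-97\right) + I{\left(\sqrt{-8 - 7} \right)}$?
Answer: $97$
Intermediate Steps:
$I{\left(E \right)} = 0$ ($I{\left(E \right)} = E - E = 0$)
$\left(-1\right) \left(-97\right) + I{\left(\sqrt{-8 - 7} \right)} = \left(-1\right) \left(-97\right) + 0 = 97 + 0 = 97$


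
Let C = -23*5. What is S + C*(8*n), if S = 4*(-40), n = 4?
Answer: -3840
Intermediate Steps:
C = -115
S = -160
S + C*(8*n) = -160 - 920*4 = -160 - 115*32 = -160 - 3680 = -3840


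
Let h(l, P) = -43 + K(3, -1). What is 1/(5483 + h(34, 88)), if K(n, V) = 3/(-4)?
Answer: 4/21757 ≈ 0.00018385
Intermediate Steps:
K(n, V) = -3/4 (K(n, V) = 3*(-1/4) = -3/4)
h(l, P) = -175/4 (h(l, P) = -43 - 3/4 = -175/4)
1/(5483 + h(34, 88)) = 1/(5483 - 175/4) = 1/(21757/4) = 4/21757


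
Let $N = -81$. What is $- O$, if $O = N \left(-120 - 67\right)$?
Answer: $-15147$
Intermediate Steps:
$O = 15147$ ($O = - 81 \left(-120 - 67\right) = \left(-81\right) \left(-187\right) = 15147$)
$- O = \left(-1\right) 15147 = -15147$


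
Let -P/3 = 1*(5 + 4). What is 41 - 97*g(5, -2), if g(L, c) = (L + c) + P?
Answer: 2369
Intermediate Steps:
P = -27 (P = -3*(5 + 4) = -3*9 = -27)
g(L, c) = -27 + L + c (g(L, c) = (L + c) - 27 = -27 + L + c)
41 - 97*g(5, -2) = 41 - 97*(-27 + 5 - 2) = 41 - 97*(-24) = 41 + 2328 = 2369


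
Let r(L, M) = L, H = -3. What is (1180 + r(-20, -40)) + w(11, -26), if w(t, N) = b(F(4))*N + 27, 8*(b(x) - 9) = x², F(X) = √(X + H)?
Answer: 3799/4 ≈ 949.75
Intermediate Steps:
F(X) = √(-3 + X) (F(X) = √(X - 3) = √(-3 + X))
b(x) = 9 + x²/8
w(t, N) = 27 + 73*N/8 (w(t, N) = (9 + (√(-3 + 4))²/8)*N + 27 = (9 + (√1)²/8)*N + 27 = (9 + (⅛)*1²)*N + 27 = (9 + (⅛)*1)*N + 27 = (9 + ⅛)*N + 27 = 73*N/8 + 27 = 27 + 73*N/8)
(1180 + r(-20, -40)) + w(11, -26) = (1180 - 20) + (27 + (73/8)*(-26)) = 1160 + (27 - 949/4) = 1160 - 841/4 = 3799/4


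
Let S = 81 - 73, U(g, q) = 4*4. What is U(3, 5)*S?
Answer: 128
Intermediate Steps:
U(g, q) = 16
S = 8
U(3, 5)*S = 16*8 = 128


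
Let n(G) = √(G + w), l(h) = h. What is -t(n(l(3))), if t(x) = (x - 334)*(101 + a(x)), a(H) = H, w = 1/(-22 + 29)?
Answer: 236116/7 + 233*√154/7 ≈ 34144.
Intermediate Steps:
w = ⅐ (w = 1/7 = ⅐ ≈ 0.14286)
n(G) = √(⅐ + G) (n(G) = √(G + ⅐) = √(⅐ + G))
t(x) = (-334 + x)*(101 + x) (t(x) = (x - 334)*(101 + x) = (-334 + x)*(101 + x))
-t(n(l(3))) = -(-33734 + (√(7 + 49*3)/7)² - 233*√(7 + 49*3)/7) = -(-33734 + (√(7 + 147)/7)² - 233*√(7 + 147)/7) = -(-33734 + (√154/7)² - 233*√154/7) = -(-33734 + 22/7 - 233*√154/7) = -(-236116/7 - 233*√154/7) = 236116/7 + 233*√154/7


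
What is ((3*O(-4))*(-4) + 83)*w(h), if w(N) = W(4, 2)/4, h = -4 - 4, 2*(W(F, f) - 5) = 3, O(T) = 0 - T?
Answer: 455/8 ≈ 56.875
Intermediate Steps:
O(T) = -T
W(F, f) = 13/2 (W(F, f) = 5 + (½)*3 = 5 + 3/2 = 13/2)
h = -8
w(N) = 13/8 (w(N) = (13/2)/4 = (13/2)*(¼) = 13/8)
((3*O(-4))*(-4) + 83)*w(h) = ((3*(-1*(-4)))*(-4) + 83)*(13/8) = ((3*4)*(-4) + 83)*(13/8) = (12*(-4) + 83)*(13/8) = (-48 + 83)*(13/8) = 35*(13/8) = 455/8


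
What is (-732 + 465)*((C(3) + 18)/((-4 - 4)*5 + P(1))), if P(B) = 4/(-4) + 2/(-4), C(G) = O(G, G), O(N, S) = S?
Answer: 11214/83 ≈ 135.11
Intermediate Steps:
C(G) = G
P(B) = -3/2 (P(B) = 4*(-¼) + 2*(-¼) = -1 - ½ = -3/2)
(-732 + 465)*((C(3) + 18)/((-4 - 4)*5 + P(1))) = (-732 + 465)*((3 + 18)/((-4 - 4)*5 - 3/2)) = -5607/(-8*5 - 3/2) = -5607/(-40 - 3/2) = -5607/(-83/2) = -5607*(-2)/83 = -267*(-42/83) = 11214/83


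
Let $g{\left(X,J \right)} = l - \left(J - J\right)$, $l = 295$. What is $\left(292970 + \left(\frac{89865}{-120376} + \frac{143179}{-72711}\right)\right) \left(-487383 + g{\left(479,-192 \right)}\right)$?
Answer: $- \frac{156126489323570300486}{1094082417} \approx -1.427 \cdot 10^{11}$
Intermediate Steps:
$g{\left(X,J \right)} = 295$ ($g{\left(X,J \right)} = 295 - \left(J - J\right) = 295 - 0 = 295 + 0 = 295$)
$\left(292970 + \left(\frac{89865}{-120376} + \frac{143179}{-72711}\right)\right) \left(-487383 + g{\left(479,-192 \right)}\right) = \left(292970 + \left(\frac{89865}{-120376} + \frac{143179}{-72711}\right)\right) \left(-487383 + 295\right) = \left(292970 + \left(89865 \left(- \frac{1}{120376}\right) + 143179 \left(- \frac{1}{72711}\right)\right)\right) \left(-487088\right) = \left(292970 - \frac{23769489319}{8752659336}\right) \left(-487088\right) = \frac{2564242836178601}{8752659336} \left(-487088\right) = - \frac{156126489323570300486}{1094082417}$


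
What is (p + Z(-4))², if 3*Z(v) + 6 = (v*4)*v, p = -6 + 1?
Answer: 1849/9 ≈ 205.44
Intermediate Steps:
p = -5
Z(v) = -2 + 4*v²/3 (Z(v) = -2 + ((v*4)*v)/3 = -2 + ((4*v)*v)/3 = -2 + (4*v²)/3 = -2 + 4*v²/3)
(p + Z(-4))² = (-5 + (-2 + (4/3)*(-4)²))² = (-5 + (-2 + (4/3)*16))² = (-5 + (-2 + 64/3))² = (-5 + 58/3)² = (43/3)² = 1849/9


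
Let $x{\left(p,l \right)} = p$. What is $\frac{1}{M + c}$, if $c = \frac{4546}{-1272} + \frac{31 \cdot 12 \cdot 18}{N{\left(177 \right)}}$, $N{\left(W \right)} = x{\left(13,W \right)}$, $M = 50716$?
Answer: $\frac{8268}{423548995} \approx 1.9521 \cdot 10^{-5}$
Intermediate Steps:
$N{\left(W \right)} = 13$
$c = \frac{4229107}{8268}$ ($c = \frac{4546}{-1272} + \frac{31 \cdot 12 \cdot 18}{13} = 4546 \left(- \frac{1}{1272}\right) + 372 \cdot 18 \cdot \frac{1}{13} = - \frac{2273}{636} + 6696 \cdot \frac{1}{13} = - \frac{2273}{636} + \frac{6696}{13} = \frac{4229107}{8268} \approx 511.5$)
$\frac{1}{M + c} = \frac{1}{50716 + \frac{4229107}{8268}} = \frac{1}{\frac{423548995}{8268}} = \frac{8268}{423548995}$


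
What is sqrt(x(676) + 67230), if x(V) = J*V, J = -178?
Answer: I*sqrt(53098) ≈ 230.43*I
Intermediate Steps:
x(V) = -178*V
sqrt(x(676) + 67230) = sqrt(-178*676 + 67230) = sqrt(-120328 + 67230) = sqrt(-53098) = I*sqrt(53098)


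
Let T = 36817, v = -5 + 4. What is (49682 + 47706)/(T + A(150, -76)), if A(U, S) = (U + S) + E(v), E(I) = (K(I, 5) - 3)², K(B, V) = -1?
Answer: 97388/36907 ≈ 2.6387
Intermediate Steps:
v = -1
E(I) = 16 (E(I) = (-1 - 3)² = (-4)² = 16)
A(U, S) = 16 + S + U (A(U, S) = (U + S) + 16 = (S + U) + 16 = 16 + S + U)
(49682 + 47706)/(T + A(150, -76)) = (49682 + 47706)/(36817 + (16 - 76 + 150)) = 97388/(36817 + 90) = 97388/36907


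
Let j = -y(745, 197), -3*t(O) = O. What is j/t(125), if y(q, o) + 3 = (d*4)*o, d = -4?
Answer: -1893/25 ≈ -75.720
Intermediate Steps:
t(O) = -O/3
y(q, o) = -3 - 16*o (y(q, o) = -3 + (-4*4)*o = -3 - 16*o)
j = 3155 (j = -(-3 - 16*197) = -(-3 - 3152) = -1*(-3155) = 3155)
j/t(125) = 3155/((-⅓*125)) = 3155/(-125/3) = 3155*(-3/125) = -1893/25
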